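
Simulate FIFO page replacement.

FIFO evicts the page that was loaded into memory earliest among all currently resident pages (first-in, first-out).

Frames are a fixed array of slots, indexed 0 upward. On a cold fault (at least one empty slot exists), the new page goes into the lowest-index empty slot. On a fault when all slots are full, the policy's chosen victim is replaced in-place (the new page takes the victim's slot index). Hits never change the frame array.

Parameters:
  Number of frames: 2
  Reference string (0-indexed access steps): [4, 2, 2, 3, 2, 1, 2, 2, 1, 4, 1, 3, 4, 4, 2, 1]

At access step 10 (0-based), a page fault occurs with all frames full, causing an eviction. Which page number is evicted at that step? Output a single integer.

Answer: 2

Derivation:
Step 0: ref 4 -> FAULT, frames=[4,-]
Step 1: ref 2 -> FAULT, frames=[4,2]
Step 2: ref 2 -> HIT, frames=[4,2]
Step 3: ref 3 -> FAULT, evict 4, frames=[3,2]
Step 4: ref 2 -> HIT, frames=[3,2]
Step 5: ref 1 -> FAULT, evict 2, frames=[3,1]
Step 6: ref 2 -> FAULT, evict 3, frames=[2,1]
Step 7: ref 2 -> HIT, frames=[2,1]
Step 8: ref 1 -> HIT, frames=[2,1]
Step 9: ref 4 -> FAULT, evict 1, frames=[2,4]
Step 10: ref 1 -> FAULT, evict 2, frames=[1,4]
At step 10: evicted page 2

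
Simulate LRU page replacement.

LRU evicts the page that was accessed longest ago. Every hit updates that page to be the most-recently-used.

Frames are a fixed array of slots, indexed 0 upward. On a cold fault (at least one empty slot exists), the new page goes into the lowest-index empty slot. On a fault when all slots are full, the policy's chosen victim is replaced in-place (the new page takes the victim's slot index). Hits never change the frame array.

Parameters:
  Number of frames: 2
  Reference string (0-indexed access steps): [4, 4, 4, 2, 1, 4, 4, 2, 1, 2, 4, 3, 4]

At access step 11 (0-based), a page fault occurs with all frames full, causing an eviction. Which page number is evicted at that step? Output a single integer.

Step 0: ref 4 -> FAULT, frames=[4,-]
Step 1: ref 4 -> HIT, frames=[4,-]
Step 2: ref 4 -> HIT, frames=[4,-]
Step 3: ref 2 -> FAULT, frames=[4,2]
Step 4: ref 1 -> FAULT, evict 4, frames=[1,2]
Step 5: ref 4 -> FAULT, evict 2, frames=[1,4]
Step 6: ref 4 -> HIT, frames=[1,4]
Step 7: ref 2 -> FAULT, evict 1, frames=[2,4]
Step 8: ref 1 -> FAULT, evict 4, frames=[2,1]
Step 9: ref 2 -> HIT, frames=[2,1]
Step 10: ref 4 -> FAULT, evict 1, frames=[2,4]
Step 11: ref 3 -> FAULT, evict 2, frames=[3,4]
At step 11: evicted page 2

Answer: 2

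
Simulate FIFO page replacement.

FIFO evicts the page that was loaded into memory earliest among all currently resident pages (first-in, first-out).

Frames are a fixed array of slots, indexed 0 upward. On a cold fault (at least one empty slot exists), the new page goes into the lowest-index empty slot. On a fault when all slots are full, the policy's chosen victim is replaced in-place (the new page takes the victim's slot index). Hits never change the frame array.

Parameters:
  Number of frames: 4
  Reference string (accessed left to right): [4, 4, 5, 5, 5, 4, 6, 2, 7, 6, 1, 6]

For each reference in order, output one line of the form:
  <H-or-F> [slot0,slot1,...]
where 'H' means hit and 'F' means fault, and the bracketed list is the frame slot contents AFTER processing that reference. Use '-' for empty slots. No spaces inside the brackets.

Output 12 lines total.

F [4,-,-,-]
H [4,-,-,-]
F [4,5,-,-]
H [4,5,-,-]
H [4,5,-,-]
H [4,5,-,-]
F [4,5,6,-]
F [4,5,6,2]
F [7,5,6,2]
H [7,5,6,2]
F [7,1,6,2]
H [7,1,6,2]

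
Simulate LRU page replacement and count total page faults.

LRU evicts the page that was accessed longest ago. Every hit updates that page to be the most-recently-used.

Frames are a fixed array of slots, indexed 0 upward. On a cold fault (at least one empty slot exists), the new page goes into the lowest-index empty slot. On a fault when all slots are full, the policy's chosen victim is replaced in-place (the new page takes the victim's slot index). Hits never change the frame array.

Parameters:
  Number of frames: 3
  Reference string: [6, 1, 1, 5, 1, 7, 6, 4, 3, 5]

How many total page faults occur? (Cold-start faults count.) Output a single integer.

Answer: 8

Derivation:
Step 0: ref 6 → FAULT, frames=[6,-,-]
Step 1: ref 1 → FAULT, frames=[6,1,-]
Step 2: ref 1 → HIT, frames=[6,1,-]
Step 3: ref 5 → FAULT, frames=[6,1,5]
Step 4: ref 1 → HIT, frames=[6,1,5]
Step 5: ref 7 → FAULT (evict 6), frames=[7,1,5]
Step 6: ref 6 → FAULT (evict 5), frames=[7,1,6]
Step 7: ref 4 → FAULT (evict 1), frames=[7,4,6]
Step 8: ref 3 → FAULT (evict 7), frames=[3,4,6]
Step 9: ref 5 → FAULT (evict 6), frames=[3,4,5]
Total faults: 8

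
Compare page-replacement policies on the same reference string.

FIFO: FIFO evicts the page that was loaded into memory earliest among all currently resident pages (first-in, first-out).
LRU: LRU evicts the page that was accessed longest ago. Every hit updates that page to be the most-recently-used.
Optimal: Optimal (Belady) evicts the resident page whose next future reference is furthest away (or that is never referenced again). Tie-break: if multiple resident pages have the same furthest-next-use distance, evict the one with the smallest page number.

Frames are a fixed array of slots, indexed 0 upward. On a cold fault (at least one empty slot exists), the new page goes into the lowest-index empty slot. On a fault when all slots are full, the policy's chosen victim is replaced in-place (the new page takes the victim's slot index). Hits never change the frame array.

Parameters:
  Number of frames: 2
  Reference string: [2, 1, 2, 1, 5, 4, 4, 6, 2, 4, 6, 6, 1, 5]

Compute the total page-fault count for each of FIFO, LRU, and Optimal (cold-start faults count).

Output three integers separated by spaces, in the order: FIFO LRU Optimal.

--- FIFO ---
  step 0: ref 2 -> FAULT, frames=[2,-] (faults so far: 1)
  step 1: ref 1 -> FAULT, frames=[2,1] (faults so far: 2)
  step 2: ref 2 -> HIT, frames=[2,1] (faults so far: 2)
  step 3: ref 1 -> HIT, frames=[2,1] (faults so far: 2)
  step 4: ref 5 -> FAULT, evict 2, frames=[5,1] (faults so far: 3)
  step 5: ref 4 -> FAULT, evict 1, frames=[5,4] (faults so far: 4)
  step 6: ref 4 -> HIT, frames=[5,4] (faults so far: 4)
  step 7: ref 6 -> FAULT, evict 5, frames=[6,4] (faults so far: 5)
  step 8: ref 2 -> FAULT, evict 4, frames=[6,2] (faults so far: 6)
  step 9: ref 4 -> FAULT, evict 6, frames=[4,2] (faults so far: 7)
  step 10: ref 6 -> FAULT, evict 2, frames=[4,6] (faults so far: 8)
  step 11: ref 6 -> HIT, frames=[4,6] (faults so far: 8)
  step 12: ref 1 -> FAULT, evict 4, frames=[1,6] (faults so far: 9)
  step 13: ref 5 -> FAULT, evict 6, frames=[1,5] (faults so far: 10)
  FIFO total faults: 10
--- LRU ---
  step 0: ref 2 -> FAULT, frames=[2,-] (faults so far: 1)
  step 1: ref 1 -> FAULT, frames=[2,1] (faults so far: 2)
  step 2: ref 2 -> HIT, frames=[2,1] (faults so far: 2)
  step 3: ref 1 -> HIT, frames=[2,1] (faults so far: 2)
  step 4: ref 5 -> FAULT, evict 2, frames=[5,1] (faults so far: 3)
  step 5: ref 4 -> FAULT, evict 1, frames=[5,4] (faults so far: 4)
  step 6: ref 4 -> HIT, frames=[5,4] (faults so far: 4)
  step 7: ref 6 -> FAULT, evict 5, frames=[6,4] (faults so far: 5)
  step 8: ref 2 -> FAULT, evict 4, frames=[6,2] (faults so far: 6)
  step 9: ref 4 -> FAULT, evict 6, frames=[4,2] (faults so far: 7)
  step 10: ref 6 -> FAULT, evict 2, frames=[4,6] (faults so far: 8)
  step 11: ref 6 -> HIT, frames=[4,6] (faults so far: 8)
  step 12: ref 1 -> FAULT, evict 4, frames=[1,6] (faults so far: 9)
  step 13: ref 5 -> FAULT, evict 6, frames=[1,5] (faults so far: 10)
  LRU total faults: 10
--- Optimal ---
  step 0: ref 2 -> FAULT, frames=[2,-] (faults so far: 1)
  step 1: ref 1 -> FAULT, frames=[2,1] (faults so far: 2)
  step 2: ref 2 -> HIT, frames=[2,1] (faults so far: 2)
  step 3: ref 1 -> HIT, frames=[2,1] (faults so far: 2)
  step 4: ref 5 -> FAULT, evict 1, frames=[2,5] (faults so far: 3)
  step 5: ref 4 -> FAULT, evict 5, frames=[2,4] (faults so far: 4)
  step 6: ref 4 -> HIT, frames=[2,4] (faults so far: 4)
  step 7: ref 6 -> FAULT, evict 4, frames=[2,6] (faults so far: 5)
  step 8: ref 2 -> HIT, frames=[2,6] (faults so far: 5)
  step 9: ref 4 -> FAULT, evict 2, frames=[4,6] (faults so far: 6)
  step 10: ref 6 -> HIT, frames=[4,6] (faults so far: 6)
  step 11: ref 6 -> HIT, frames=[4,6] (faults so far: 6)
  step 12: ref 1 -> FAULT, evict 4, frames=[1,6] (faults so far: 7)
  step 13: ref 5 -> FAULT, evict 1, frames=[5,6] (faults so far: 8)
  Optimal total faults: 8

Answer: 10 10 8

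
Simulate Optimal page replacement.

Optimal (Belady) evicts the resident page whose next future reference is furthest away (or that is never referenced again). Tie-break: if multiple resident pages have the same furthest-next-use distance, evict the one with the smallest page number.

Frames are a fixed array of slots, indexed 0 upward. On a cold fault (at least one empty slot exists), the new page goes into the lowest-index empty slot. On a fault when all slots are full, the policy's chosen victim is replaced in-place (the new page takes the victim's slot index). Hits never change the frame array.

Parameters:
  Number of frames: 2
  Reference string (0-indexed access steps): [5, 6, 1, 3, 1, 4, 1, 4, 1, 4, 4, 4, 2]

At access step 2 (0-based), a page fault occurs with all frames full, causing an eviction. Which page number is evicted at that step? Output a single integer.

Answer: 5

Derivation:
Step 0: ref 5 -> FAULT, frames=[5,-]
Step 1: ref 6 -> FAULT, frames=[5,6]
Step 2: ref 1 -> FAULT, evict 5, frames=[1,6]
At step 2: evicted page 5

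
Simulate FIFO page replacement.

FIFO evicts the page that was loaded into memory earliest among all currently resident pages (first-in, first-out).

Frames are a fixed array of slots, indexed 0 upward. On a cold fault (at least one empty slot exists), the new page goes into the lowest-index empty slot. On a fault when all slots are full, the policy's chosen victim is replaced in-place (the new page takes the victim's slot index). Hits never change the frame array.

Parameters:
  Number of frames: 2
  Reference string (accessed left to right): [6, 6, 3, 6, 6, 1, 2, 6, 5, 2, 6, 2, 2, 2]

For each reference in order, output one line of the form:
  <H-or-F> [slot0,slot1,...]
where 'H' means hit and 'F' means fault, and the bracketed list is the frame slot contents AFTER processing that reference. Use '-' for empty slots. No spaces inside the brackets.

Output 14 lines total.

F [6,-]
H [6,-]
F [6,3]
H [6,3]
H [6,3]
F [1,3]
F [1,2]
F [6,2]
F [6,5]
F [2,5]
F [2,6]
H [2,6]
H [2,6]
H [2,6]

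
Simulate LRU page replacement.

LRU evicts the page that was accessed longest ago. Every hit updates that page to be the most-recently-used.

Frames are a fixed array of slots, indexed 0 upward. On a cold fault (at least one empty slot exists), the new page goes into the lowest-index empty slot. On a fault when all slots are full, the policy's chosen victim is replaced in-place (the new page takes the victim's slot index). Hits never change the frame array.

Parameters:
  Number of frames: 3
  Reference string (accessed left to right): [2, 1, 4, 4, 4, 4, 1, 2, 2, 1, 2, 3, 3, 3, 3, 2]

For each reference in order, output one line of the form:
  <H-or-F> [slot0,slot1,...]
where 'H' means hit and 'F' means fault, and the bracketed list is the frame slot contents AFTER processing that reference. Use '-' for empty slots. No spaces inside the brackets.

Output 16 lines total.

F [2,-,-]
F [2,1,-]
F [2,1,4]
H [2,1,4]
H [2,1,4]
H [2,1,4]
H [2,1,4]
H [2,1,4]
H [2,1,4]
H [2,1,4]
H [2,1,4]
F [2,1,3]
H [2,1,3]
H [2,1,3]
H [2,1,3]
H [2,1,3]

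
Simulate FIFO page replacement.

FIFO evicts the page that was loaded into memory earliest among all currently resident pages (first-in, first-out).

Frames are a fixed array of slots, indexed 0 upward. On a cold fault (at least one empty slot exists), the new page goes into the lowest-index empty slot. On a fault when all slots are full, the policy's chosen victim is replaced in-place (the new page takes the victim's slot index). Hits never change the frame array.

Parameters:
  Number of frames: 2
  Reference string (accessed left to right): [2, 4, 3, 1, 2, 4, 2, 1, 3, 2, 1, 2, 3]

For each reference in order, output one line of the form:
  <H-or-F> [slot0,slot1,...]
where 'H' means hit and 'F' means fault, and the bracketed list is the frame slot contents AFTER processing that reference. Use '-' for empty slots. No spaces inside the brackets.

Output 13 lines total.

F [2,-]
F [2,4]
F [3,4]
F [3,1]
F [2,1]
F [2,4]
H [2,4]
F [1,4]
F [1,3]
F [2,3]
F [2,1]
H [2,1]
F [3,1]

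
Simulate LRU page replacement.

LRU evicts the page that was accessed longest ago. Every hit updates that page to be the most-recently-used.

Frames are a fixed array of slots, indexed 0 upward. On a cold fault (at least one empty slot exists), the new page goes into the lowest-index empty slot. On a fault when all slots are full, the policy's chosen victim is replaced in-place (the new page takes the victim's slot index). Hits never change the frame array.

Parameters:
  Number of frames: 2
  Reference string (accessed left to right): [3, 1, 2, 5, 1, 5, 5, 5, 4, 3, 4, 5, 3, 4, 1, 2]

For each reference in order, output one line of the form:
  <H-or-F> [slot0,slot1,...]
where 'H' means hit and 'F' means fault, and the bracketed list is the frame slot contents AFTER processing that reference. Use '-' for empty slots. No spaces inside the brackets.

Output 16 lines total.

F [3,-]
F [3,1]
F [2,1]
F [2,5]
F [1,5]
H [1,5]
H [1,5]
H [1,5]
F [4,5]
F [4,3]
H [4,3]
F [4,5]
F [3,5]
F [3,4]
F [1,4]
F [1,2]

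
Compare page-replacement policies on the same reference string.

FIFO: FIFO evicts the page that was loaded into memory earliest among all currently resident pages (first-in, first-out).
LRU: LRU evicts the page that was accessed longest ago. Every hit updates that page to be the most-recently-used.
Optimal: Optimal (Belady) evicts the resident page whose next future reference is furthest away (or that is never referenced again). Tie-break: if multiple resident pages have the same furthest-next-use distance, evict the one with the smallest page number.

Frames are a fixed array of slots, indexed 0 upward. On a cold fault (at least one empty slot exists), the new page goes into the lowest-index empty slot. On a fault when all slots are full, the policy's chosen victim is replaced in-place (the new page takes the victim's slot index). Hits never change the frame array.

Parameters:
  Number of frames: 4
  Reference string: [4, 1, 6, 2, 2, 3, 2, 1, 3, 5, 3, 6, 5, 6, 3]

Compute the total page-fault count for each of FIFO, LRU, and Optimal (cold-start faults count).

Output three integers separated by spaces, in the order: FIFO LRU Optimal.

Answer: 6 7 6

Derivation:
--- FIFO ---
  step 0: ref 4 -> FAULT, frames=[4,-,-,-] (faults so far: 1)
  step 1: ref 1 -> FAULT, frames=[4,1,-,-] (faults so far: 2)
  step 2: ref 6 -> FAULT, frames=[4,1,6,-] (faults so far: 3)
  step 3: ref 2 -> FAULT, frames=[4,1,6,2] (faults so far: 4)
  step 4: ref 2 -> HIT, frames=[4,1,6,2] (faults so far: 4)
  step 5: ref 3 -> FAULT, evict 4, frames=[3,1,6,2] (faults so far: 5)
  step 6: ref 2 -> HIT, frames=[3,1,6,2] (faults so far: 5)
  step 7: ref 1 -> HIT, frames=[3,1,6,2] (faults so far: 5)
  step 8: ref 3 -> HIT, frames=[3,1,6,2] (faults so far: 5)
  step 9: ref 5 -> FAULT, evict 1, frames=[3,5,6,2] (faults so far: 6)
  step 10: ref 3 -> HIT, frames=[3,5,6,2] (faults so far: 6)
  step 11: ref 6 -> HIT, frames=[3,5,6,2] (faults so far: 6)
  step 12: ref 5 -> HIT, frames=[3,5,6,2] (faults so far: 6)
  step 13: ref 6 -> HIT, frames=[3,5,6,2] (faults so far: 6)
  step 14: ref 3 -> HIT, frames=[3,5,6,2] (faults so far: 6)
  FIFO total faults: 6
--- LRU ---
  step 0: ref 4 -> FAULT, frames=[4,-,-,-] (faults so far: 1)
  step 1: ref 1 -> FAULT, frames=[4,1,-,-] (faults so far: 2)
  step 2: ref 6 -> FAULT, frames=[4,1,6,-] (faults so far: 3)
  step 3: ref 2 -> FAULT, frames=[4,1,6,2] (faults so far: 4)
  step 4: ref 2 -> HIT, frames=[4,1,6,2] (faults so far: 4)
  step 5: ref 3 -> FAULT, evict 4, frames=[3,1,6,2] (faults so far: 5)
  step 6: ref 2 -> HIT, frames=[3,1,6,2] (faults so far: 5)
  step 7: ref 1 -> HIT, frames=[3,1,6,2] (faults so far: 5)
  step 8: ref 3 -> HIT, frames=[3,1,6,2] (faults so far: 5)
  step 9: ref 5 -> FAULT, evict 6, frames=[3,1,5,2] (faults so far: 6)
  step 10: ref 3 -> HIT, frames=[3,1,5,2] (faults so far: 6)
  step 11: ref 6 -> FAULT, evict 2, frames=[3,1,5,6] (faults so far: 7)
  step 12: ref 5 -> HIT, frames=[3,1,5,6] (faults so far: 7)
  step 13: ref 6 -> HIT, frames=[3,1,5,6] (faults so far: 7)
  step 14: ref 3 -> HIT, frames=[3,1,5,6] (faults so far: 7)
  LRU total faults: 7
--- Optimal ---
  step 0: ref 4 -> FAULT, frames=[4,-,-,-] (faults so far: 1)
  step 1: ref 1 -> FAULT, frames=[4,1,-,-] (faults so far: 2)
  step 2: ref 6 -> FAULT, frames=[4,1,6,-] (faults so far: 3)
  step 3: ref 2 -> FAULT, frames=[4,1,6,2] (faults so far: 4)
  step 4: ref 2 -> HIT, frames=[4,1,6,2] (faults so far: 4)
  step 5: ref 3 -> FAULT, evict 4, frames=[3,1,6,2] (faults so far: 5)
  step 6: ref 2 -> HIT, frames=[3,1,6,2] (faults so far: 5)
  step 7: ref 1 -> HIT, frames=[3,1,6,2] (faults so far: 5)
  step 8: ref 3 -> HIT, frames=[3,1,6,2] (faults so far: 5)
  step 9: ref 5 -> FAULT, evict 1, frames=[3,5,6,2] (faults so far: 6)
  step 10: ref 3 -> HIT, frames=[3,5,6,2] (faults so far: 6)
  step 11: ref 6 -> HIT, frames=[3,5,6,2] (faults so far: 6)
  step 12: ref 5 -> HIT, frames=[3,5,6,2] (faults so far: 6)
  step 13: ref 6 -> HIT, frames=[3,5,6,2] (faults so far: 6)
  step 14: ref 3 -> HIT, frames=[3,5,6,2] (faults so far: 6)
  Optimal total faults: 6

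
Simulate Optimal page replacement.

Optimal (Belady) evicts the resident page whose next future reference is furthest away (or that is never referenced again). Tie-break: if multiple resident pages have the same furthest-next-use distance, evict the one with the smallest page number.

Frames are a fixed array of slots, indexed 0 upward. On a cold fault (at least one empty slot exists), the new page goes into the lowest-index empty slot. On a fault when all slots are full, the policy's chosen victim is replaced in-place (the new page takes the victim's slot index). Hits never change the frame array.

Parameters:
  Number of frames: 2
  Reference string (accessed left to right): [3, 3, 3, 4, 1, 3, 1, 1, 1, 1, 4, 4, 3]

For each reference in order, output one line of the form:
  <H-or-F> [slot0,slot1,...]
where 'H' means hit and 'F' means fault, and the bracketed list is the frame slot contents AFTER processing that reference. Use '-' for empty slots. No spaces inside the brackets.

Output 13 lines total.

F [3,-]
H [3,-]
H [3,-]
F [3,4]
F [3,1]
H [3,1]
H [3,1]
H [3,1]
H [3,1]
H [3,1]
F [3,4]
H [3,4]
H [3,4]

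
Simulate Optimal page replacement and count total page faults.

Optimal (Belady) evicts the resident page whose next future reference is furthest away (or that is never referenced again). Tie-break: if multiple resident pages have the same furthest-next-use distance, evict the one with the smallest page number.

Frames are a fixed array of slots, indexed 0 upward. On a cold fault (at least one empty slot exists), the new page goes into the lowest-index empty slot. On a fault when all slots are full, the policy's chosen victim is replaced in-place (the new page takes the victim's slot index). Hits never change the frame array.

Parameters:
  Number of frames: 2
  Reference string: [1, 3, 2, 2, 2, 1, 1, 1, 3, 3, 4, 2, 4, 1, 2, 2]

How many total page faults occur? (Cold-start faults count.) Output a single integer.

Step 0: ref 1 → FAULT, frames=[1,-]
Step 1: ref 3 → FAULT, frames=[1,3]
Step 2: ref 2 → FAULT (evict 3), frames=[1,2]
Step 3: ref 2 → HIT, frames=[1,2]
Step 4: ref 2 → HIT, frames=[1,2]
Step 5: ref 1 → HIT, frames=[1,2]
Step 6: ref 1 → HIT, frames=[1,2]
Step 7: ref 1 → HIT, frames=[1,2]
Step 8: ref 3 → FAULT (evict 1), frames=[3,2]
Step 9: ref 3 → HIT, frames=[3,2]
Step 10: ref 4 → FAULT (evict 3), frames=[4,2]
Step 11: ref 2 → HIT, frames=[4,2]
Step 12: ref 4 → HIT, frames=[4,2]
Step 13: ref 1 → FAULT (evict 4), frames=[1,2]
Step 14: ref 2 → HIT, frames=[1,2]
Step 15: ref 2 → HIT, frames=[1,2]
Total faults: 6

Answer: 6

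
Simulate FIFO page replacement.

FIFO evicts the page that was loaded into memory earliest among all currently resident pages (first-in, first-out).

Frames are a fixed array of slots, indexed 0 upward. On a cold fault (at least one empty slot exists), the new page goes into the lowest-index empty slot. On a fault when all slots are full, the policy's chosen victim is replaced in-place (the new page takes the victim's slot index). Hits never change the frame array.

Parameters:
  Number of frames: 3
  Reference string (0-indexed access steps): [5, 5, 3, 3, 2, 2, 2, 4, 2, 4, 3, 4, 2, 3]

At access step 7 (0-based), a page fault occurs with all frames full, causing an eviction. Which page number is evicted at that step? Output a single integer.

Answer: 5

Derivation:
Step 0: ref 5 -> FAULT, frames=[5,-,-]
Step 1: ref 5 -> HIT, frames=[5,-,-]
Step 2: ref 3 -> FAULT, frames=[5,3,-]
Step 3: ref 3 -> HIT, frames=[5,3,-]
Step 4: ref 2 -> FAULT, frames=[5,3,2]
Step 5: ref 2 -> HIT, frames=[5,3,2]
Step 6: ref 2 -> HIT, frames=[5,3,2]
Step 7: ref 4 -> FAULT, evict 5, frames=[4,3,2]
At step 7: evicted page 5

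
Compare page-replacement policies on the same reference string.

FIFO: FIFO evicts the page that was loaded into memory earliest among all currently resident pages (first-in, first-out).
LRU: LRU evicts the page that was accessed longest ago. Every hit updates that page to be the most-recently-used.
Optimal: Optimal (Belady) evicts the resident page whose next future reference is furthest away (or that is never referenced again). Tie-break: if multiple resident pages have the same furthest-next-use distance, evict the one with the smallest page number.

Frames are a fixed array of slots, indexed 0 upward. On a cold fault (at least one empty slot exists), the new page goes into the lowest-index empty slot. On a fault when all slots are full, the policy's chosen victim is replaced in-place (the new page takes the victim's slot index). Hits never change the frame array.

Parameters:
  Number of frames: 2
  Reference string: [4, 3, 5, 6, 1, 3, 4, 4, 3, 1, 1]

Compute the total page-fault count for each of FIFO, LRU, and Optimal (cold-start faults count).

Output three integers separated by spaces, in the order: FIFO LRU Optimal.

--- FIFO ---
  step 0: ref 4 -> FAULT, frames=[4,-] (faults so far: 1)
  step 1: ref 3 -> FAULT, frames=[4,3] (faults so far: 2)
  step 2: ref 5 -> FAULT, evict 4, frames=[5,3] (faults so far: 3)
  step 3: ref 6 -> FAULT, evict 3, frames=[5,6] (faults so far: 4)
  step 4: ref 1 -> FAULT, evict 5, frames=[1,6] (faults so far: 5)
  step 5: ref 3 -> FAULT, evict 6, frames=[1,3] (faults so far: 6)
  step 6: ref 4 -> FAULT, evict 1, frames=[4,3] (faults so far: 7)
  step 7: ref 4 -> HIT, frames=[4,3] (faults so far: 7)
  step 8: ref 3 -> HIT, frames=[4,3] (faults so far: 7)
  step 9: ref 1 -> FAULT, evict 3, frames=[4,1] (faults so far: 8)
  step 10: ref 1 -> HIT, frames=[4,1] (faults so far: 8)
  FIFO total faults: 8
--- LRU ---
  step 0: ref 4 -> FAULT, frames=[4,-] (faults so far: 1)
  step 1: ref 3 -> FAULT, frames=[4,3] (faults so far: 2)
  step 2: ref 5 -> FAULT, evict 4, frames=[5,3] (faults so far: 3)
  step 3: ref 6 -> FAULT, evict 3, frames=[5,6] (faults so far: 4)
  step 4: ref 1 -> FAULT, evict 5, frames=[1,6] (faults so far: 5)
  step 5: ref 3 -> FAULT, evict 6, frames=[1,3] (faults so far: 6)
  step 6: ref 4 -> FAULT, evict 1, frames=[4,3] (faults so far: 7)
  step 7: ref 4 -> HIT, frames=[4,3] (faults so far: 7)
  step 8: ref 3 -> HIT, frames=[4,3] (faults so far: 7)
  step 9: ref 1 -> FAULT, evict 4, frames=[1,3] (faults so far: 8)
  step 10: ref 1 -> HIT, frames=[1,3] (faults so far: 8)
  LRU total faults: 8
--- Optimal ---
  step 0: ref 4 -> FAULT, frames=[4,-] (faults so far: 1)
  step 1: ref 3 -> FAULT, frames=[4,3] (faults so far: 2)
  step 2: ref 5 -> FAULT, evict 4, frames=[5,3] (faults so far: 3)
  step 3: ref 6 -> FAULT, evict 5, frames=[6,3] (faults so far: 4)
  step 4: ref 1 -> FAULT, evict 6, frames=[1,3] (faults so far: 5)
  step 5: ref 3 -> HIT, frames=[1,3] (faults so far: 5)
  step 6: ref 4 -> FAULT, evict 1, frames=[4,3] (faults so far: 6)
  step 7: ref 4 -> HIT, frames=[4,3] (faults so far: 6)
  step 8: ref 3 -> HIT, frames=[4,3] (faults so far: 6)
  step 9: ref 1 -> FAULT, evict 3, frames=[4,1] (faults so far: 7)
  step 10: ref 1 -> HIT, frames=[4,1] (faults so far: 7)
  Optimal total faults: 7

Answer: 8 8 7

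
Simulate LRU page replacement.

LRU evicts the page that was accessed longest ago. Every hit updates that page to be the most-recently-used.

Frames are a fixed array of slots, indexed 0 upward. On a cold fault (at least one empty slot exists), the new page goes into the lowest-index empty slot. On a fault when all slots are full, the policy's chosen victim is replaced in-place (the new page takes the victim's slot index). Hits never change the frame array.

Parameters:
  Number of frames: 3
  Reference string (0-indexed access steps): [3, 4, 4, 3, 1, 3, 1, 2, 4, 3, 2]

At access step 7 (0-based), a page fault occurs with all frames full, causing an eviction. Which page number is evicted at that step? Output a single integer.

Step 0: ref 3 -> FAULT, frames=[3,-,-]
Step 1: ref 4 -> FAULT, frames=[3,4,-]
Step 2: ref 4 -> HIT, frames=[3,4,-]
Step 3: ref 3 -> HIT, frames=[3,4,-]
Step 4: ref 1 -> FAULT, frames=[3,4,1]
Step 5: ref 3 -> HIT, frames=[3,4,1]
Step 6: ref 1 -> HIT, frames=[3,4,1]
Step 7: ref 2 -> FAULT, evict 4, frames=[3,2,1]
At step 7: evicted page 4

Answer: 4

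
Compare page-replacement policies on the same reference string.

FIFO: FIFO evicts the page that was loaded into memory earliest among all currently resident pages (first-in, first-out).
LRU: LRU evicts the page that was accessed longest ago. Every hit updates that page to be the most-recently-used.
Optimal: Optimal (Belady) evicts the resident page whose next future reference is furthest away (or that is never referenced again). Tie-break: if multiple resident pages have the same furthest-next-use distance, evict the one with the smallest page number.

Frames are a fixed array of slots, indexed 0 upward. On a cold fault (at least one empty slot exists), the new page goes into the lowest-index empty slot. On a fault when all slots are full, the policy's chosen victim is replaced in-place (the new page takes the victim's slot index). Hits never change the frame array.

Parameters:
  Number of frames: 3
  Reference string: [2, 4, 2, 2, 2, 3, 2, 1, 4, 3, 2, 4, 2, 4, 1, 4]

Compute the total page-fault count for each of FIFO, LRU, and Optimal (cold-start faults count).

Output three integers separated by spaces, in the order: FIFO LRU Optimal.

--- FIFO ---
  step 0: ref 2 -> FAULT, frames=[2,-,-] (faults so far: 1)
  step 1: ref 4 -> FAULT, frames=[2,4,-] (faults so far: 2)
  step 2: ref 2 -> HIT, frames=[2,4,-] (faults so far: 2)
  step 3: ref 2 -> HIT, frames=[2,4,-] (faults so far: 2)
  step 4: ref 2 -> HIT, frames=[2,4,-] (faults so far: 2)
  step 5: ref 3 -> FAULT, frames=[2,4,3] (faults so far: 3)
  step 6: ref 2 -> HIT, frames=[2,4,3] (faults so far: 3)
  step 7: ref 1 -> FAULT, evict 2, frames=[1,4,3] (faults so far: 4)
  step 8: ref 4 -> HIT, frames=[1,4,3] (faults so far: 4)
  step 9: ref 3 -> HIT, frames=[1,4,3] (faults so far: 4)
  step 10: ref 2 -> FAULT, evict 4, frames=[1,2,3] (faults so far: 5)
  step 11: ref 4 -> FAULT, evict 3, frames=[1,2,4] (faults so far: 6)
  step 12: ref 2 -> HIT, frames=[1,2,4] (faults so far: 6)
  step 13: ref 4 -> HIT, frames=[1,2,4] (faults so far: 6)
  step 14: ref 1 -> HIT, frames=[1,2,4] (faults so far: 6)
  step 15: ref 4 -> HIT, frames=[1,2,4] (faults so far: 6)
  FIFO total faults: 6
--- LRU ---
  step 0: ref 2 -> FAULT, frames=[2,-,-] (faults so far: 1)
  step 1: ref 4 -> FAULT, frames=[2,4,-] (faults so far: 2)
  step 2: ref 2 -> HIT, frames=[2,4,-] (faults so far: 2)
  step 3: ref 2 -> HIT, frames=[2,4,-] (faults so far: 2)
  step 4: ref 2 -> HIT, frames=[2,4,-] (faults so far: 2)
  step 5: ref 3 -> FAULT, frames=[2,4,3] (faults so far: 3)
  step 6: ref 2 -> HIT, frames=[2,4,3] (faults so far: 3)
  step 7: ref 1 -> FAULT, evict 4, frames=[2,1,3] (faults so far: 4)
  step 8: ref 4 -> FAULT, evict 3, frames=[2,1,4] (faults so far: 5)
  step 9: ref 3 -> FAULT, evict 2, frames=[3,1,4] (faults so far: 6)
  step 10: ref 2 -> FAULT, evict 1, frames=[3,2,4] (faults so far: 7)
  step 11: ref 4 -> HIT, frames=[3,2,4] (faults so far: 7)
  step 12: ref 2 -> HIT, frames=[3,2,4] (faults so far: 7)
  step 13: ref 4 -> HIT, frames=[3,2,4] (faults so far: 7)
  step 14: ref 1 -> FAULT, evict 3, frames=[1,2,4] (faults so far: 8)
  step 15: ref 4 -> HIT, frames=[1,2,4] (faults so far: 8)
  LRU total faults: 8
--- Optimal ---
  step 0: ref 2 -> FAULT, frames=[2,-,-] (faults so far: 1)
  step 1: ref 4 -> FAULT, frames=[2,4,-] (faults so far: 2)
  step 2: ref 2 -> HIT, frames=[2,4,-] (faults so far: 2)
  step 3: ref 2 -> HIT, frames=[2,4,-] (faults so far: 2)
  step 4: ref 2 -> HIT, frames=[2,4,-] (faults so far: 2)
  step 5: ref 3 -> FAULT, frames=[2,4,3] (faults so far: 3)
  step 6: ref 2 -> HIT, frames=[2,4,3] (faults so far: 3)
  step 7: ref 1 -> FAULT, evict 2, frames=[1,4,3] (faults so far: 4)
  step 8: ref 4 -> HIT, frames=[1,4,3] (faults so far: 4)
  step 9: ref 3 -> HIT, frames=[1,4,3] (faults so far: 4)
  step 10: ref 2 -> FAULT, evict 3, frames=[1,4,2] (faults so far: 5)
  step 11: ref 4 -> HIT, frames=[1,4,2] (faults so far: 5)
  step 12: ref 2 -> HIT, frames=[1,4,2] (faults so far: 5)
  step 13: ref 4 -> HIT, frames=[1,4,2] (faults so far: 5)
  step 14: ref 1 -> HIT, frames=[1,4,2] (faults so far: 5)
  step 15: ref 4 -> HIT, frames=[1,4,2] (faults so far: 5)
  Optimal total faults: 5

Answer: 6 8 5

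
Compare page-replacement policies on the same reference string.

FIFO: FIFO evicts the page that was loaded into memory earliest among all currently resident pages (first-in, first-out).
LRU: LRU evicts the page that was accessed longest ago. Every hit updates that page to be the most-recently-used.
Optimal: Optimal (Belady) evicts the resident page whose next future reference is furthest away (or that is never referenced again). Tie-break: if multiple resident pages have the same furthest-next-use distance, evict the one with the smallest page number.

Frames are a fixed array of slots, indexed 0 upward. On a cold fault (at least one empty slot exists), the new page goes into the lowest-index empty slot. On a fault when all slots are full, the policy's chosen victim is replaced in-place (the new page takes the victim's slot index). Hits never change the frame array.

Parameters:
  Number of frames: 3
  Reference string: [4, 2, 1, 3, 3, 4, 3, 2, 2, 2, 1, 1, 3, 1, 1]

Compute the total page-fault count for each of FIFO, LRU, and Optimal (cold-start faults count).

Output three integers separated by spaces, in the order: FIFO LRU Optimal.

Answer: 8 7 5

Derivation:
--- FIFO ---
  step 0: ref 4 -> FAULT, frames=[4,-,-] (faults so far: 1)
  step 1: ref 2 -> FAULT, frames=[4,2,-] (faults so far: 2)
  step 2: ref 1 -> FAULT, frames=[4,2,1] (faults so far: 3)
  step 3: ref 3 -> FAULT, evict 4, frames=[3,2,1] (faults so far: 4)
  step 4: ref 3 -> HIT, frames=[3,2,1] (faults so far: 4)
  step 5: ref 4 -> FAULT, evict 2, frames=[3,4,1] (faults so far: 5)
  step 6: ref 3 -> HIT, frames=[3,4,1] (faults so far: 5)
  step 7: ref 2 -> FAULT, evict 1, frames=[3,4,2] (faults so far: 6)
  step 8: ref 2 -> HIT, frames=[3,4,2] (faults so far: 6)
  step 9: ref 2 -> HIT, frames=[3,4,2] (faults so far: 6)
  step 10: ref 1 -> FAULT, evict 3, frames=[1,4,2] (faults so far: 7)
  step 11: ref 1 -> HIT, frames=[1,4,2] (faults so far: 7)
  step 12: ref 3 -> FAULT, evict 4, frames=[1,3,2] (faults so far: 8)
  step 13: ref 1 -> HIT, frames=[1,3,2] (faults so far: 8)
  step 14: ref 1 -> HIT, frames=[1,3,2] (faults so far: 8)
  FIFO total faults: 8
--- LRU ---
  step 0: ref 4 -> FAULT, frames=[4,-,-] (faults so far: 1)
  step 1: ref 2 -> FAULT, frames=[4,2,-] (faults so far: 2)
  step 2: ref 1 -> FAULT, frames=[4,2,1] (faults so far: 3)
  step 3: ref 3 -> FAULT, evict 4, frames=[3,2,1] (faults so far: 4)
  step 4: ref 3 -> HIT, frames=[3,2,1] (faults so far: 4)
  step 5: ref 4 -> FAULT, evict 2, frames=[3,4,1] (faults so far: 5)
  step 6: ref 3 -> HIT, frames=[3,4,1] (faults so far: 5)
  step 7: ref 2 -> FAULT, evict 1, frames=[3,4,2] (faults so far: 6)
  step 8: ref 2 -> HIT, frames=[3,4,2] (faults so far: 6)
  step 9: ref 2 -> HIT, frames=[3,4,2] (faults so far: 6)
  step 10: ref 1 -> FAULT, evict 4, frames=[3,1,2] (faults so far: 7)
  step 11: ref 1 -> HIT, frames=[3,1,2] (faults so far: 7)
  step 12: ref 3 -> HIT, frames=[3,1,2] (faults so far: 7)
  step 13: ref 1 -> HIT, frames=[3,1,2] (faults so far: 7)
  step 14: ref 1 -> HIT, frames=[3,1,2] (faults so far: 7)
  LRU total faults: 7
--- Optimal ---
  step 0: ref 4 -> FAULT, frames=[4,-,-] (faults so far: 1)
  step 1: ref 2 -> FAULT, frames=[4,2,-] (faults so far: 2)
  step 2: ref 1 -> FAULT, frames=[4,2,1] (faults so far: 3)
  step 3: ref 3 -> FAULT, evict 1, frames=[4,2,3] (faults so far: 4)
  step 4: ref 3 -> HIT, frames=[4,2,3] (faults so far: 4)
  step 5: ref 4 -> HIT, frames=[4,2,3] (faults so far: 4)
  step 6: ref 3 -> HIT, frames=[4,2,3] (faults so far: 4)
  step 7: ref 2 -> HIT, frames=[4,2,3] (faults so far: 4)
  step 8: ref 2 -> HIT, frames=[4,2,3] (faults so far: 4)
  step 9: ref 2 -> HIT, frames=[4,2,3] (faults so far: 4)
  step 10: ref 1 -> FAULT, evict 2, frames=[4,1,3] (faults so far: 5)
  step 11: ref 1 -> HIT, frames=[4,1,3] (faults so far: 5)
  step 12: ref 3 -> HIT, frames=[4,1,3] (faults so far: 5)
  step 13: ref 1 -> HIT, frames=[4,1,3] (faults so far: 5)
  step 14: ref 1 -> HIT, frames=[4,1,3] (faults so far: 5)
  Optimal total faults: 5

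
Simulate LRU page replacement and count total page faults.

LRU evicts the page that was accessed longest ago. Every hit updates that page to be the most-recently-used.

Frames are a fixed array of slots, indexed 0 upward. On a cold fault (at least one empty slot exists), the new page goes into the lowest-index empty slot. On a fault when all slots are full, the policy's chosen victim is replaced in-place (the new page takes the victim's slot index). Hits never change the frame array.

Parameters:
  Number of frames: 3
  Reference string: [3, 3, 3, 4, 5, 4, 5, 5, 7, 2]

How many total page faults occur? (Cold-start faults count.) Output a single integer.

Answer: 5

Derivation:
Step 0: ref 3 → FAULT, frames=[3,-,-]
Step 1: ref 3 → HIT, frames=[3,-,-]
Step 2: ref 3 → HIT, frames=[3,-,-]
Step 3: ref 4 → FAULT, frames=[3,4,-]
Step 4: ref 5 → FAULT, frames=[3,4,5]
Step 5: ref 4 → HIT, frames=[3,4,5]
Step 6: ref 5 → HIT, frames=[3,4,5]
Step 7: ref 5 → HIT, frames=[3,4,5]
Step 8: ref 7 → FAULT (evict 3), frames=[7,4,5]
Step 9: ref 2 → FAULT (evict 4), frames=[7,2,5]
Total faults: 5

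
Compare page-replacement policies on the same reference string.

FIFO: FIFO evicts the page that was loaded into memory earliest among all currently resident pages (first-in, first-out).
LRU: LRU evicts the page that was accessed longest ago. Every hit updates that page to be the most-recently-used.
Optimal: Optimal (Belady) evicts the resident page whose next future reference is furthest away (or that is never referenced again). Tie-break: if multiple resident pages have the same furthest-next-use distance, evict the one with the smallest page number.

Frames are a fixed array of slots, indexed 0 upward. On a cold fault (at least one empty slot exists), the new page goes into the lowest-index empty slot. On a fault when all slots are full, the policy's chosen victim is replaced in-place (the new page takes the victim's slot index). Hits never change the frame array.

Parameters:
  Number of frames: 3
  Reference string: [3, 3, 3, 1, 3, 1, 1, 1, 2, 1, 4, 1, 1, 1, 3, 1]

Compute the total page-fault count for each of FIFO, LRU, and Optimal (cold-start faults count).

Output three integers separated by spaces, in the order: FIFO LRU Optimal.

Answer: 6 5 4

Derivation:
--- FIFO ---
  step 0: ref 3 -> FAULT, frames=[3,-,-] (faults so far: 1)
  step 1: ref 3 -> HIT, frames=[3,-,-] (faults so far: 1)
  step 2: ref 3 -> HIT, frames=[3,-,-] (faults so far: 1)
  step 3: ref 1 -> FAULT, frames=[3,1,-] (faults so far: 2)
  step 4: ref 3 -> HIT, frames=[3,1,-] (faults so far: 2)
  step 5: ref 1 -> HIT, frames=[3,1,-] (faults so far: 2)
  step 6: ref 1 -> HIT, frames=[3,1,-] (faults so far: 2)
  step 7: ref 1 -> HIT, frames=[3,1,-] (faults so far: 2)
  step 8: ref 2 -> FAULT, frames=[3,1,2] (faults so far: 3)
  step 9: ref 1 -> HIT, frames=[3,1,2] (faults so far: 3)
  step 10: ref 4 -> FAULT, evict 3, frames=[4,1,2] (faults so far: 4)
  step 11: ref 1 -> HIT, frames=[4,1,2] (faults so far: 4)
  step 12: ref 1 -> HIT, frames=[4,1,2] (faults so far: 4)
  step 13: ref 1 -> HIT, frames=[4,1,2] (faults so far: 4)
  step 14: ref 3 -> FAULT, evict 1, frames=[4,3,2] (faults so far: 5)
  step 15: ref 1 -> FAULT, evict 2, frames=[4,3,1] (faults so far: 6)
  FIFO total faults: 6
--- LRU ---
  step 0: ref 3 -> FAULT, frames=[3,-,-] (faults so far: 1)
  step 1: ref 3 -> HIT, frames=[3,-,-] (faults so far: 1)
  step 2: ref 3 -> HIT, frames=[3,-,-] (faults so far: 1)
  step 3: ref 1 -> FAULT, frames=[3,1,-] (faults so far: 2)
  step 4: ref 3 -> HIT, frames=[3,1,-] (faults so far: 2)
  step 5: ref 1 -> HIT, frames=[3,1,-] (faults so far: 2)
  step 6: ref 1 -> HIT, frames=[3,1,-] (faults so far: 2)
  step 7: ref 1 -> HIT, frames=[3,1,-] (faults so far: 2)
  step 8: ref 2 -> FAULT, frames=[3,1,2] (faults so far: 3)
  step 9: ref 1 -> HIT, frames=[3,1,2] (faults so far: 3)
  step 10: ref 4 -> FAULT, evict 3, frames=[4,1,2] (faults so far: 4)
  step 11: ref 1 -> HIT, frames=[4,1,2] (faults so far: 4)
  step 12: ref 1 -> HIT, frames=[4,1,2] (faults so far: 4)
  step 13: ref 1 -> HIT, frames=[4,1,2] (faults so far: 4)
  step 14: ref 3 -> FAULT, evict 2, frames=[4,1,3] (faults so far: 5)
  step 15: ref 1 -> HIT, frames=[4,1,3] (faults so far: 5)
  LRU total faults: 5
--- Optimal ---
  step 0: ref 3 -> FAULT, frames=[3,-,-] (faults so far: 1)
  step 1: ref 3 -> HIT, frames=[3,-,-] (faults so far: 1)
  step 2: ref 3 -> HIT, frames=[3,-,-] (faults so far: 1)
  step 3: ref 1 -> FAULT, frames=[3,1,-] (faults so far: 2)
  step 4: ref 3 -> HIT, frames=[3,1,-] (faults so far: 2)
  step 5: ref 1 -> HIT, frames=[3,1,-] (faults so far: 2)
  step 6: ref 1 -> HIT, frames=[3,1,-] (faults so far: 2)
  step 7: ref 1 -> HIT, frames=[3,1,-] (faults so far: 2)
  step 8: ref 2 -> FAULT, frames=[3,1,2] (faults so far: 3)
  step 9: ref 1 -> HIT, frames=[3,1,2] (faults so far: 3)
  step 10: ref 4 -> FAULT, evict 2, frames=[3,1,4] (faults so far: 4)
  step 11: ref 1 -> HIT, frames=[3,1,4] (faults so far: 4)
  step 12: ref 1 -> HIT, frames=[3,1,4] (faults so far: 4)
  step 13: ref 1 -> HIT, frames=[3,1,4] (faults so far: 4)
  step 14: ref 3 -> HIT, frames=[3,1,4] (faults so far: 4)
  step 15: ref 1 -> HIT, frames=[3,1,4] (faults so far: 4)
  Optimal total faults: 4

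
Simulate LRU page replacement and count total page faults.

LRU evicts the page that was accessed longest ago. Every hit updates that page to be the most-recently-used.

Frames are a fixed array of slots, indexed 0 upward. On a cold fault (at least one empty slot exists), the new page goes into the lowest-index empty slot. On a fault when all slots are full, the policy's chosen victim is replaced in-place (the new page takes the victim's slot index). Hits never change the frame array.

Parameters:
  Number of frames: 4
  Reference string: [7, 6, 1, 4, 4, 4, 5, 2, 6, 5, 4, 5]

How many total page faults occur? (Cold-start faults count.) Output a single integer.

Step 0: ref 7 → FAULT, frames=[7,-,-,-]
Step 1: ref 6 → FAULT, frames=[7,6,-,-]
Step 2: ref 1 → FAULT, frames=[7,6,1,-]
Step 3: ref 4 → FAULT, frames=[7,6,1,4]
Step 4: ref 4 → HIT, frames=[7,6,1,4]
Step 5: ref 4 → HIT, frames=[7,6,1,4]
Step 6: ref 5 → FAULT (evict 7), frames=[5,6,1,4]
Step 7: ref 2 → FAULT (evict 6), frames=[5,2,1,4]
Step 8: ref 6 → FAULT (evict 1), frames=[5,2,6,4]
Step 9: ref 5 → HIT, frames=[5,2,6,4]
Step 10: ref 4 → HIT, frames=[5,2,6,4]
Step 11: ref 5 → HIT, frames=[5,2,6,4]
Total faults: 7

Answer: 7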